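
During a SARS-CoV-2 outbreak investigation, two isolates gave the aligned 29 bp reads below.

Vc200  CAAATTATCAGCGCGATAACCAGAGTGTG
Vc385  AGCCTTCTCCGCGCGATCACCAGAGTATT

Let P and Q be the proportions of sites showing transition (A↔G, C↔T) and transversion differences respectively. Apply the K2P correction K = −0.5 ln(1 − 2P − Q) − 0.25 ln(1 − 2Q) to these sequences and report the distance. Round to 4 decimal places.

0.4033

The sequences differ at positions 1 (C/A, transversion), 2 (A/G, transition), 3 (A/C, transversion), 4 (A/C, transversion), 7 (A/C, transversion), 10 (A/C, transversion), 18 (A/C, transversion), 27 (G/A, transition), 29 (G/T, transversion).
Of the 9 differences, 2 transitions and 7 transversions over 29 sites: P = 2/29 = 0.068966, Q = 7/29 = 0.241379.
d = −0.5·ln(0.620689) − 0.25·ln(0.517242) = −0.5·(-0.476925) − 0.25·(-0.659244) = 0.4033.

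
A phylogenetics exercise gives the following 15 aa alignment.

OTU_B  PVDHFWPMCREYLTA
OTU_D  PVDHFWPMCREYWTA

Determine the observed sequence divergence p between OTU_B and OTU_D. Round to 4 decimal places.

Differing sites — 13:L/W.
There are 1 differences over 15 sites, so p = 1/15 = 0.0667.

0.0667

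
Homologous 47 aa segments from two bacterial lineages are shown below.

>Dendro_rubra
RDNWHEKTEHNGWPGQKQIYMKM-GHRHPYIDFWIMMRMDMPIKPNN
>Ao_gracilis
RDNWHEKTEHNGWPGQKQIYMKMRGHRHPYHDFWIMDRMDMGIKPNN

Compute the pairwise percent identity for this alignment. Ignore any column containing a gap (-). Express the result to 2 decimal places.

93.48%

Excluding the 1 gap column leaves 46 comparable sites.
Differing sites — 31:I/H; 37:M/D; 42:P/G.
43 of the 46 comparable sites match, so the percent identity is 43/46 × 100 = 93.48%.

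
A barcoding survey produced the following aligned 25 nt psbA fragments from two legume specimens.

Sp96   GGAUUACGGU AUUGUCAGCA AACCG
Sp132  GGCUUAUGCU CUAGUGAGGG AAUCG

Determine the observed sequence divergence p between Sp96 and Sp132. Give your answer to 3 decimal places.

Differing sites — 3:A/C; 7:C/U; 9:G/C; 11:A/C; 13:U/A; 16:C/G; 19:C/G; 20:A/G; 23:C/U.
There are 9 differences over 25 sites, so p = 9/25 = 0.360.

0.360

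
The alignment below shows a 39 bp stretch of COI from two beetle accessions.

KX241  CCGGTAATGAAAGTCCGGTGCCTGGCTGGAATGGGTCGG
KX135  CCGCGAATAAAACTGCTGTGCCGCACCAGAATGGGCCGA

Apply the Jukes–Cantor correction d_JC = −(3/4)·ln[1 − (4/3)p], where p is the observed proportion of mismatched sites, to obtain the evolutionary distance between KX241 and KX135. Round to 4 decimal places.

0.4408

Differing sites — 4:G/C; 5:T/G; 9:G/A; 13:G/C; 15:C/G; 17:G/T; 23:T/G; 24:G/C; 25:G/A; 27:T/C; 28:G/A; 36:T/C; 39:G/A.
p = 13/39 = 0.333333.
d = −0.75 · ln(1 − (4/3)·0.333333) = −0.75 · ln(0.555556) = −0.75 · (-0.587786) = 0.4408.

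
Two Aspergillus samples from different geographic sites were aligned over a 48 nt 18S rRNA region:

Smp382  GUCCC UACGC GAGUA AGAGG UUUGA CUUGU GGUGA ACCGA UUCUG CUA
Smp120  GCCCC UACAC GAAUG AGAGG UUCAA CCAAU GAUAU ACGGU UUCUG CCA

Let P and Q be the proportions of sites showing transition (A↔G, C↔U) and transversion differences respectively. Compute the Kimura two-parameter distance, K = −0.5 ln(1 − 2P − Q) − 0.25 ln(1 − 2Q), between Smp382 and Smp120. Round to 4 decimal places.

Differing sites — 2:U/C (Ti); 9:G/A (Ti); 13:G/A (Ti); 15:A/G (Ti); 23:U/C (Ti); 24:G/A (Ti); 27:U/C (Ti); 28:U/A (Tv); 29:G/A (Ti); 32:G/A (Ti); 34:G/A (Ti); 35:A/U (Tv); 38:C/G (Tv); 40:A/U (Tv); 47:U/C (Ti).
Of the 15 differences, 11 transitions and 4 transversions over 48 sites: P = 11/48 = 0.229167, Q = 4/48 = 0.083333.
d = −0.5·ln(0.458333) − 0.25·ln(0.833334) = −0.5·(-0.780159) − 0.25·(-0.182321) = 0.4357.

0.4357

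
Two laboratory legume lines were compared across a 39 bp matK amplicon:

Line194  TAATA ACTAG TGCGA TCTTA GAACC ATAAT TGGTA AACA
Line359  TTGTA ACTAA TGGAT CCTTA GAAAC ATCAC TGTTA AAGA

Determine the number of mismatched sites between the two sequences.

12

The sequences differ at positions 2 (A/T), 3 (A/G), 10 (G/A), 13 (C/G), 14 (G/A), 15 (A/T), 16 (T/C), 24 (C/A), 28 (A/C), 30 (T/C), 33 (G/T), 38 (C/G).
That gives 12 mismatches out of 39 aligned sites, so the Hamming distance is 12.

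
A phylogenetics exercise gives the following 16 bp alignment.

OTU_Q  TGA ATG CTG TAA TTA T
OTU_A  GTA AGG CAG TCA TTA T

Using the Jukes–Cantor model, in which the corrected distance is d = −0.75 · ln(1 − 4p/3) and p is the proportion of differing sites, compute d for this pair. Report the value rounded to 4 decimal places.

The sequences differ at positions 1 (T/G), 2 (G/T), 5 (T/G), 8 (T/A), 11 (A/C).
p = 5/16 = 0.312500.
d = −0.75 · ln(1 − (4/3)·0.312500) = −0.75 · ln(0.583333) = −0.75 · (-0.538997) = 0.4042.

0.4042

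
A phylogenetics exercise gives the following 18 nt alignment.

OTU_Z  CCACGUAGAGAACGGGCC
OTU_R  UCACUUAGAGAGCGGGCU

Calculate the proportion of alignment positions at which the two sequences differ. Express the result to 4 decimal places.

The sequences differ at positions 1 (C/U), 5 (G/U), 12 (A/G), 18 (C/U).
There are 4 differences over 18 sites, so p = 4/18 = 0.2222.

0.2222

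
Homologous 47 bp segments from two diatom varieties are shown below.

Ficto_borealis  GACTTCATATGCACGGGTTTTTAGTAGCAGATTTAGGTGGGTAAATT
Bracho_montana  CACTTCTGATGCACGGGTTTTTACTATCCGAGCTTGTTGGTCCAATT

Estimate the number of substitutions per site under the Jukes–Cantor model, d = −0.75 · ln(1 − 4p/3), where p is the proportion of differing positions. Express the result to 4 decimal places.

Mismatches occur at site 1 (G→C), site 7 (A→T), site 8 (T→G), site 24 (G→C), site 27 (G→T), site 29 (A→C), site 32 (T→G), site 33 (T→C), site 35 (A→T), site 37 (G→T), site 41 (G→T), site 42 (T→C), site 43 (A→C).
p = 13/47 = 0.276596.
d = −0.75 · ln(1 − (4/3)·0.276596) = −0.75 · ln(0.631205) = −0.75 · (-0.460125) = 0.3451.

0.3451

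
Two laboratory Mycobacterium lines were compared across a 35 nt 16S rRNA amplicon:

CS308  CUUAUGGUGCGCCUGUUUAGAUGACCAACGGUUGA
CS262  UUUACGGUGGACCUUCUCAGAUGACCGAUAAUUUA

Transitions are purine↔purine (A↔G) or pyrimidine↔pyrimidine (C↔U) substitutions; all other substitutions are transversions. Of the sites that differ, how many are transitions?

9

Differing sites — 1:C/U (Ti); 5:U/C (Ti); 10:C/G (Tv); 11:G/A (Ti); 15:G/U (Tv); 16:U/C (Ti); 18:U/C (Ti); 27:A/G (Ti); 29:C/U (Ti); 30:G/A (Ti); 31:G/A (Ti); 34:G/U (Tv).
Of the 12 differences, 9 transitions and 3 transversions, so the answer is 9.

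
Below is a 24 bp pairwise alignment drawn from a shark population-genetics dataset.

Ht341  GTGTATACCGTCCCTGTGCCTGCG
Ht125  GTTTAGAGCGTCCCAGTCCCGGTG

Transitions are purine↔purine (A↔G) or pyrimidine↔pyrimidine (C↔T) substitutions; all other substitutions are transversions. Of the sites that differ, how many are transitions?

Mismatches occur at site 3 (G/T, transversion), site 6 (T/G, transversion), site 8 (C/G, transversion), site 15 (T/A, transversion), site 18 (G/C, transversion), site 21 (T/G, transversion), site 23 (C/T, transition).
Of the 7 differences, 1 transition and 6 transversions, so the answer is 1.

1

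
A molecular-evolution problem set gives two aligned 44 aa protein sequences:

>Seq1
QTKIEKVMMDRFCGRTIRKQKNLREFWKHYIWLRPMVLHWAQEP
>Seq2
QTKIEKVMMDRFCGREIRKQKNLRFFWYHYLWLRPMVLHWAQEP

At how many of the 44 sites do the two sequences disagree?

Differing sites — 16:T/E; 25:E/F; 28:K/Y; 31:I/L.
That gives 4 mismatches out of 44 aligned sites, so the Hamming distance is 4.

4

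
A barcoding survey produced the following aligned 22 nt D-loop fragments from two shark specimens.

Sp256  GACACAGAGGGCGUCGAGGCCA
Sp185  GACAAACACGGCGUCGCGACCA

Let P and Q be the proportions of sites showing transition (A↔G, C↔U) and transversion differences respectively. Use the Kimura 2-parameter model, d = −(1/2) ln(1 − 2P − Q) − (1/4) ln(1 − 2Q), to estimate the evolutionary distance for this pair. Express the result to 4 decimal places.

The sequences differ at positions 5 (C/A, transversion), 7 (G/C, transversion), 9 (G/C, transversion), 17 (A/C, transversion), 19 (G/A, transition).
Of the 5 differences, 1 transition and 4 transversions over 22 sites: P = 1/22 = 0.045455, Q = 4/22 = 0.181818.
d = −0.5·ln(0.727272) − 0.25·ln(0.636364) = −0.5·(-0.318455) − 0.25·(-0.451985) = 0.2722.

0.2722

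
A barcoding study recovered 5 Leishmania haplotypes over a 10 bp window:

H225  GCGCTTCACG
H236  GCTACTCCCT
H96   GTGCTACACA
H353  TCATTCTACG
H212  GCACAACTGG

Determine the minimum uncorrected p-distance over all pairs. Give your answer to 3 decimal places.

0.300

Pairwise Hamming distances:
  H225 vs H236: 5
  H225 vs H96: 3
  H225 vs H353: 5
  H225 vs H212: 5
  H236 vs H96: 7
  H236 vs H353: 8
  H236 vs H212: 7
  H96 vs H353: 7
  H96 vs H212: 6
  H353 vs H212: 7
The smallest is 3 mismatches, between H225 and H96; p = 3/10 = 0.300.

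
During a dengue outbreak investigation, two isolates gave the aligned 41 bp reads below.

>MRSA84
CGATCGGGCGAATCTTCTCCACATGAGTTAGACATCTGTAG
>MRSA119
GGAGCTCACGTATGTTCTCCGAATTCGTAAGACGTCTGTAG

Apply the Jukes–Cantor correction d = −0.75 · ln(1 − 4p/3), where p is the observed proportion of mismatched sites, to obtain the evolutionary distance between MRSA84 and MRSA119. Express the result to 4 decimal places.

Differing sites — 1:C/G; 4:T/G; 6:G/T; 7:G/C; 8:G/A; 11:A/T; 14:C/G; 21:A/G; 22:C/A; 25:G/T; 26:A/C; 29:T/A; 34:A/G.
p = 13/41 = 0.317073.
d = −0.75 · ln(1 − (4/3)·0.317073) = −0.75 · ln(0.577236) = −0.75 · (-0.549504) = 0.4121.

0.4121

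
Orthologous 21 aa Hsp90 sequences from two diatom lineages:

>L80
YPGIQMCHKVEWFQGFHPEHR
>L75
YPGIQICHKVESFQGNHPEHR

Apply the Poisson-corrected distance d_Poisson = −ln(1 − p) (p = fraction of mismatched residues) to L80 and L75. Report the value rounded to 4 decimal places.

0.1542

The sequences differ at positions 6 (M/I), 12 (W/S), 16 (F/N).
p = 3/21 = 0.142857.
d = −ln(1 − 0.142857) = −ln(0.857143) = 0.1542.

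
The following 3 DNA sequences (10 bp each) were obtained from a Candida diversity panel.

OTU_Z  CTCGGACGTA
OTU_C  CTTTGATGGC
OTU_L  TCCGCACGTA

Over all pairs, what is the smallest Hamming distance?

Pairwise Hamming distances:
  OTU_Z vs OTU_C: 5
  OTU_Z vs OTU_L: 3
  OTU_C vs OTU_L: 8
The smallest is 3, between OTU_Z and OTU_L.

3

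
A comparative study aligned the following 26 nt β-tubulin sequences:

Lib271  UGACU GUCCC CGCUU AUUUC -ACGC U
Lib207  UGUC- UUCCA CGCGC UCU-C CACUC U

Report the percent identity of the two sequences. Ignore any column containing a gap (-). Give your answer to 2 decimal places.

Excluding the 3 gap columns leaves 23 comparable sites.
Mismatches occur at site 3 (A↔U), site 6 (G↔U), site 10 (C↔A), site 14 (U↔G), site 15 (U↔C), site 16 (A↔U), site 17 (U↔C), site 24 (G↔U).
15 of the 23 comparable sites match, so the percent identity is 15/23 × 100 = 65.22%.

65.22%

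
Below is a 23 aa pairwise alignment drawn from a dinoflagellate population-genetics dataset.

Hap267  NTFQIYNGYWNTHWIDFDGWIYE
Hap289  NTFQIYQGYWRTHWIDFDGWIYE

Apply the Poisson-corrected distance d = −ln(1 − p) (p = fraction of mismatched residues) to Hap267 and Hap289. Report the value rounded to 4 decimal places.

Differing sites — 7:N/Q; 11:N/R.
p = 2/23 = 0.086957.
d = −ln(1 − 0.086957) = −ln(0.913043) = 0.0910.

0.0910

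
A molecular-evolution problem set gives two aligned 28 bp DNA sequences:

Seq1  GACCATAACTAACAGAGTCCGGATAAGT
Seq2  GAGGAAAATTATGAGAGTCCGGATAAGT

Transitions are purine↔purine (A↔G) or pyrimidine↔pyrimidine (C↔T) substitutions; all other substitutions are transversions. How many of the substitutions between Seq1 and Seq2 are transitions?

1

The sequences differ at positions 3 (C/G, transversion), 4 (C/G, transversion), 6 (T/A, transversion), 9 (C/T, transition), 12 (A/T, transversion), 13 (C/G, transversion).
Of the 6 differences, 1 transition and 5 transversions, so the answer is 1.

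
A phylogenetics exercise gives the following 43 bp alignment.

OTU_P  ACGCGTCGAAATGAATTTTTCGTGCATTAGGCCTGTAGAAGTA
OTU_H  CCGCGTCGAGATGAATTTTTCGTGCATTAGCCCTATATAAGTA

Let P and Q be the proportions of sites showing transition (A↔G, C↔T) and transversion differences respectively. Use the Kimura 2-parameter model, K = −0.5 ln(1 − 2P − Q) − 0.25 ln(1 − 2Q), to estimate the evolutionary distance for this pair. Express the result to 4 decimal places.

0.1264

Mismatches occur at site 1 (A/C, transversion), site 10 (A/G, transition), site 31 (G/C, transversion), site 35 (G/A, transition), site 38 (G/T, transversion).
Of the 5 differences, 2 transitions and 3 transversions over 43 sites: P = 2/43 = 0.046512, Q = 3/43 = 0.069767.
d = −0.5·ln(0.837209) − 0.25·ln(0.860466) = −0.5·(-0.177682) − 0.25·(-0.150281) = 0.1264.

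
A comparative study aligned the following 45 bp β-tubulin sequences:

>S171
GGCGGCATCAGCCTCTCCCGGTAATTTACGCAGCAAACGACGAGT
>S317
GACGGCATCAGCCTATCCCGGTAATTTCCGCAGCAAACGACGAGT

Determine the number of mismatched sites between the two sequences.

3

The sequences differ at positions 2 (G/A), 15 (C/A), 28 (A/C).
That gives 3 mismatches out of 45 aligned sites, so the Hamming distance is 3.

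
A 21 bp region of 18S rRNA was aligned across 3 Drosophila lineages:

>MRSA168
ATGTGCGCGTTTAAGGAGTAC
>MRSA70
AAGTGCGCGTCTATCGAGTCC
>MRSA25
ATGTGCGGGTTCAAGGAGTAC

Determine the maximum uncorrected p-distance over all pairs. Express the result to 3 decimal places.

0.333

Pairwise Hamming distances:
  MRSA168 vs MRSA70: 5
  MRSA168 vs MRSA25: 2
  MRSA70 vs MRSA25: 7
The largest is 7 mismatches, between MRSA70 and MRSA25; p = 7/21 = 0.333.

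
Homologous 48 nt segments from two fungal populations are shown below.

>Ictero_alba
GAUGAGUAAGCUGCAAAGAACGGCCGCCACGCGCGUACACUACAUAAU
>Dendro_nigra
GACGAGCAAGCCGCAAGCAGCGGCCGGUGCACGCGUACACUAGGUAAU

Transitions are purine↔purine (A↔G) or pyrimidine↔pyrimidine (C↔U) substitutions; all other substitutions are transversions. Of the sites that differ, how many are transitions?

9

Differing sites — 3:U/C (Ti); 7:U/C (Ti); 12:U/C (Ti); 17:A/G (Ti); 18:G/C (Tv); 20:A/G (Ti); 27:C/G (Tv); 28:C/U (Ti); 29:A/G (Ti); 31:G/A (Ti); 43:C/G (Tv); 44:A/G (Ti).
Of the 12 differences, 9 transitions and 3 transversions, so the answer is 9.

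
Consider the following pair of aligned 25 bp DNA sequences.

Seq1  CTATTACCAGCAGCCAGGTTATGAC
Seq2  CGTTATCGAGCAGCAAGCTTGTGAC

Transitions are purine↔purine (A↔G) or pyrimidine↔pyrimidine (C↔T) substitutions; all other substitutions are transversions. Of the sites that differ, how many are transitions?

1

The sequences differ at positions 2 (T/G, transversion), 3 (A/T, transversion), 5 (T/A, transversion), 6 (A/T, transversion), 8 (C/G, transversion), 15 (C/A, transversion), 18 (G/C, transversion), 21 (A/G, transition).
Of the 8 differences, 1 transition and 7 transversions, so the answer is 1.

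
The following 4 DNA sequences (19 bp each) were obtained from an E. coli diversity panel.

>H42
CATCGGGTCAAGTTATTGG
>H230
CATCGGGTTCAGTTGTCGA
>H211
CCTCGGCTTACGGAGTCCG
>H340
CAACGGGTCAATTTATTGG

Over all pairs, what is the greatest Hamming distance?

11

Pairwise Hamming distances:
  H42 vs H230: 5
  H42 vs H211: 9
  H42 vs H340: 2
  H230 vs H211: 8
  H230 vs H340: 7
  H211 vs H340: 11
The largest is 11, between H211 and H340.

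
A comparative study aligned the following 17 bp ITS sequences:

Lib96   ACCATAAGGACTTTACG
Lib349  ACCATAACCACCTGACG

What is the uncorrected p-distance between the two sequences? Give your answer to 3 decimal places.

The sequences differ at positions 8 (G/C), 9 (G/C), 12 (T/C), 14 (T/G).
There are 4 differences over 17 sites, so p = 4/17 = 0.235.

0.235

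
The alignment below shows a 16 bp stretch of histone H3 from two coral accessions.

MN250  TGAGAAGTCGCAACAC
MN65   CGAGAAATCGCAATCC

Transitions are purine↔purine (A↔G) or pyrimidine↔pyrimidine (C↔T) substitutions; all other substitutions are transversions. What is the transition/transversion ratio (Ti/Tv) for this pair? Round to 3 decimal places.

Mismatches occur at site 1 (T↔C, transition), site 7 (G↔A, transition), site 14 (C↔T, transition), site 15 (A↔C, transversion).
Of the 4 differences, 3 transitions and 1 transversion, so Ti/Tv = 3/1 = 3.000.

3.000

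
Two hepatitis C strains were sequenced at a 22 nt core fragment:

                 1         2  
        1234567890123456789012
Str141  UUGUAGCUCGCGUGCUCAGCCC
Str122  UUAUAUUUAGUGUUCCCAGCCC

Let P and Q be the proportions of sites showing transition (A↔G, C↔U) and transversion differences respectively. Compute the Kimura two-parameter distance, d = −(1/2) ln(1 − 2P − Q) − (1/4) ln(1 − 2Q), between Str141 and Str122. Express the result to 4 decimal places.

Mismatches occur at site 3 (G→A, transition), site 6 (G→U, transversion), site 7 (C→U, transition), site 9 (C→A, transversion), site 11 (C→U, transition), site 14 (G→U, transversion), site 16 (U→C, transition).
Of the 7 differences, 4 transitions and 3 transversions over 22 sites: P = 4/22 = 0.181818, Q = 3/22 = 0.136364.
d = −0.5·ln(0.500000) − 0.25·ln(0.727272) = −0.5·(-0.693147) − 0.25·(-0.318455) = 0.4262.

0.4262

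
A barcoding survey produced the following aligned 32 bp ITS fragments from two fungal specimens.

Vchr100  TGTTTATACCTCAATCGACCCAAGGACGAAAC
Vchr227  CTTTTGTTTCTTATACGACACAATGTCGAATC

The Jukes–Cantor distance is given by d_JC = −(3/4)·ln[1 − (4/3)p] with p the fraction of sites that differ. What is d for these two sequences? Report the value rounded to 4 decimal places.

0.5199

Differing sites — 1:T/C; 2:G/T; 6:A/G; 8:A/T; 9:C/T; 12:C/T; 14:A/T; 15:T/A; 20:C/A; 24:G/T; 26:A/T; 31:A/T.
p = 12/32 = 0.375000.
d = −0.75 · ln(1 − (4/3)·0.375000) = −0.75 · ln(0.500000) = −0.75 · (-0.693147) = 0.5199.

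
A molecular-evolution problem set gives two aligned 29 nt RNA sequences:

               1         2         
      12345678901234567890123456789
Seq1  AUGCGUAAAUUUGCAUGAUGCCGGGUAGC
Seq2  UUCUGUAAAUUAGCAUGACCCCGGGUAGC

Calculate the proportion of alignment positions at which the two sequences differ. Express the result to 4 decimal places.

Differing sites — 1:A/U; 3:G/C; 4:C/U; 12:U/A; 19:U/C; 20:G/C.
There are 6 differences over 29 sites, so p = 6/29 = 0.2069.

0.2069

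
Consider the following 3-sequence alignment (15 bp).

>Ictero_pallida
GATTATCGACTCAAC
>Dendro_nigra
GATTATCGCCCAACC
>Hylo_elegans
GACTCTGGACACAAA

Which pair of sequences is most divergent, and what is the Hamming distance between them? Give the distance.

Pairwise Hamming distances:
  Ictero_pallida vs Dendro_nigra: 4
  Ictero_pallida vs Hylo_elegans: 5
  Dendro_nigra vs Hylo_elegans: 8
The largest is 8, between Dendro_nigra and Hylo_elegans.

8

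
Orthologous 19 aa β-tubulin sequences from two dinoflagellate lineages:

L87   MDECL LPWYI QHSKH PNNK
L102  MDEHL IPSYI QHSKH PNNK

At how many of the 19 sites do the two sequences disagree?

Differing sites — 4:C/H; 6:L/I; 8:W/S.
That gives 3 mismatches out of 19 aligned sites, so the Hamming distance is 3.

3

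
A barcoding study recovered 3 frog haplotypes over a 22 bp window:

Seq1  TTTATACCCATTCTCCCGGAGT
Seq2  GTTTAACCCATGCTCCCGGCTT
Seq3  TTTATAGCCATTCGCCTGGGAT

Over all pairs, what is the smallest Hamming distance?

Pairwise Hamming distances:
  Seq1 vs Seq2: 6
  Seq1 vs Seq3: 5
  Seq2 vs Seq3: 9
The smallest is 5, between Seq1 and Seq3.

5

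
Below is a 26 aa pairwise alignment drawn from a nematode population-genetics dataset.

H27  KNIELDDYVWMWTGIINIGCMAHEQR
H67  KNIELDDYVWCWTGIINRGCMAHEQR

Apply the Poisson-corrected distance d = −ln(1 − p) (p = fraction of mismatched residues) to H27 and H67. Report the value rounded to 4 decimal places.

The sequences differ at positions 11 (M/C), 18 (I/R).
p = 2/26 = 0.076923.
d = −ln(1 − 0.076923) = −ln(0.923077) = 0.0800.

0.0800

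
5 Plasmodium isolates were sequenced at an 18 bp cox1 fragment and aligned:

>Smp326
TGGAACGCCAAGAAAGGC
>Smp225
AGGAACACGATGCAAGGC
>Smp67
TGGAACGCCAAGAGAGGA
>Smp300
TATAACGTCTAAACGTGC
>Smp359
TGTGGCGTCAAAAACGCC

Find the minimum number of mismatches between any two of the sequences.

Pairwise Hamming distances:
  Smp326 vs Smp225: 5
  Smp326 vs Smp67: 2
  Smp326 vs Smp300: 8
  Smp326 vs Smp359: 7
  Smp225 vs Smp67: 7
  Smp225 vs Smp300: 13
  Smp225 vs Smp359: 12
  Smp67 vs Smp300: 9
  Smp67 vs Smp359: 9
  Smp300 vs Smp359: 8
The smallest is 2, between Smp326 and Smp67.

2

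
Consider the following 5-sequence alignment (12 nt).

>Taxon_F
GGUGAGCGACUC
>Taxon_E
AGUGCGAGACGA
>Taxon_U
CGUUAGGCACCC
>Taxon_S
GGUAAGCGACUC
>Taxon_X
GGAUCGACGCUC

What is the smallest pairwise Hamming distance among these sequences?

1

Pairwise Hamming distances:
  Taxon_F vs Taxon_E: 5
  Taxon_F vs Taxon_U: 5
  Taxon_F vs Taxon_S: 1
  Taxon_F vs Taxon_X: 6
  Taxon_E vs Taxon_U: 7
  Taxon_E vs Taxon_S: 6
  Taxon_E vs Taxon_X: 7
  Taxon_U vs Taxon_S: 5
  Taxon_U vs Taxon_X: 6
  Taxon_S vs Taxon_X: 6
The smallest is 1, between Taxon_F and Taxon_S.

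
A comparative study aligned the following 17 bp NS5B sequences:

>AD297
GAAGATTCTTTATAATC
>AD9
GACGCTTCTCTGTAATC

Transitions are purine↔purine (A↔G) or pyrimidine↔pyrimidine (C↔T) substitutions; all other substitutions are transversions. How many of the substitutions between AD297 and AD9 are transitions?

Mismatches occur at site 3 (A/C, transversion), site 5 (A/C, transversion), site 10 (T/C, transition), site 12 (A/G, transition).
Of the 4 differences, 2 transitions and 2 transversions, so the answer is 2.

2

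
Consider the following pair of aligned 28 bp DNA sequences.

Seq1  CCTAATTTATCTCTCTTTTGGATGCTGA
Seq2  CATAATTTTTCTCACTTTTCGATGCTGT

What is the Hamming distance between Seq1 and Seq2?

5

Mismatches occur at site 2 (C↔A), site 9 (A↔T), site 14 (T↔A), site 20 (G↔C), site 28 (A↔T).
That gives 5 mismatches out of 28 aligned sites, so the Hamming distance is 5.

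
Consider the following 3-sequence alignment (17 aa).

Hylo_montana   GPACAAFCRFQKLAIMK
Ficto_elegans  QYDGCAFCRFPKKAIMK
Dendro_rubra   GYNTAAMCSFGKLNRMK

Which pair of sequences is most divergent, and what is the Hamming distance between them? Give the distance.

Pairwise Hamming distances:
  Hylo_montana vs Ficto_elegans: 7
  Hylo_montana vs Dendro_rubra: 8
  Ficto_elegans vs Dendro_rubra: 10
The largest is 10, between Ficto_elegans and Dendro_rubra.

10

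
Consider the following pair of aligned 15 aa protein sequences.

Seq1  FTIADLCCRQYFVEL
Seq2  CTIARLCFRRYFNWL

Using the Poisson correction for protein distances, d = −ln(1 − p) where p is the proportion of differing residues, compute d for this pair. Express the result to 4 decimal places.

The sequences differ at positions 1 (F/C), 5 (D/R), 8 (C/F), 10 (Q/R), 13 (V/N), 14 (E/W).
p = 6/15 = 0.400000.
d = −ln(1 − 0.400000) = −ln(0.600000) = 0.5108.

0.5108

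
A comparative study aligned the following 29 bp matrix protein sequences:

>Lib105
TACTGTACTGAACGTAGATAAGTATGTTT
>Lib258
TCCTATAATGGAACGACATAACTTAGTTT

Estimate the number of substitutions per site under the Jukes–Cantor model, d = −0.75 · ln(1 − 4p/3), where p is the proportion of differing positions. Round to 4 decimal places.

The sequences differ at positions 2 (A/C), 5 (G/A), 8 (C/A), 11 (A/G), 13 (C/A), 14 (G/C), 15 (T/G), 17 (G/C), 22 (G/C), 24 (A/T), 25 (T/A).
p = 11/29 = 0.379310.
d = −0.75 · ln(1 − (4/3)·0.379310) = −0.75 · ln(0.494253) = −0.75 · (-0.704708) = 0.5285.

0.5285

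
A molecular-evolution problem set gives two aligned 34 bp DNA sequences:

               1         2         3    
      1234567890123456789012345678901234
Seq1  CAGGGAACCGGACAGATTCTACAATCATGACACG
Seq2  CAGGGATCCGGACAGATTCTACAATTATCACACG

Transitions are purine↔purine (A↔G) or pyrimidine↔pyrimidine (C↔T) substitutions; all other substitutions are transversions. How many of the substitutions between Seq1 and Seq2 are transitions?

Mismatches occur at site 7 (A↔T, transversion), site 26 (C↔T, transition), site 29 (G↔C, transversion).
Of the 3 differences, 1 transition and 2 transversions, so the answer is 1.

1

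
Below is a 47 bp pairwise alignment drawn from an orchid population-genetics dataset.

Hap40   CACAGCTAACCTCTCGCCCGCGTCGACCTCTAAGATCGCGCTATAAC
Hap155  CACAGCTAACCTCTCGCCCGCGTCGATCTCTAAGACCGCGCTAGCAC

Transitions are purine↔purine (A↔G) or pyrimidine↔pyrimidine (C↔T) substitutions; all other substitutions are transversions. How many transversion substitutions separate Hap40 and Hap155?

Differing sites — 27:C/T (Ti); 36:T/C (Ti); 44:T/G (Tv); 45:A/C (Tv).
Of the 4 differences, 2 transitions and 2 transversions, so the answer is 2.

2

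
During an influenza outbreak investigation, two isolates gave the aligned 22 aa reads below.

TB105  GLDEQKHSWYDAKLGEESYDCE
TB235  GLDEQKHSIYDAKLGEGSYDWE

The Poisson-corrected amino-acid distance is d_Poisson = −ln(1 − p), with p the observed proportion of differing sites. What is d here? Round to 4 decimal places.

0.1466

The sequences differ at positions 9 (W/I), 17 (E/G), 21 (C/W).
p = 3/22 = 0.136364.
d = −ln(1 − 0.136364) = −ln(0.863636) = 0.1466.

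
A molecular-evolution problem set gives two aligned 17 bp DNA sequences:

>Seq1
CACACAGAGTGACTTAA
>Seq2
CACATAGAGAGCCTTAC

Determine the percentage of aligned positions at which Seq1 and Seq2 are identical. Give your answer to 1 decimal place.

76.5%

Differing sites — 5:C/T; 10:T/A; 12:A/C; 17:A/C.
13 of the 17 sites match, so the percent identity is 13/17 × 100 = 76.5%.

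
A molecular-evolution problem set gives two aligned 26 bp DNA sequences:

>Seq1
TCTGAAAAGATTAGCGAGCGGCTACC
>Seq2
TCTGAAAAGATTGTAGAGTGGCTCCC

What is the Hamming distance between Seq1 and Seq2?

The sequences differ at positions 13 (A/G), 14 (G/T), 15 (C/A), 19 (C/T), 24 (A/C).
That gives 5 mismatches out of 26 aligned sites, so the Hamming distance is 5.

5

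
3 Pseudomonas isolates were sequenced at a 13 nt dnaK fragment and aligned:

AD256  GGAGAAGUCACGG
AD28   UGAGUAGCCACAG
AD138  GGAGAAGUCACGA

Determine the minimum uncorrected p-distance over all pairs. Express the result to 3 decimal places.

Pairwise Hamming distances:
  AD256 vs AD28: 4
  AD256 vs AD138: 1
  AD28 vs AD138: 5
The smallest is 1 mismatch, between AD256 and AD138; p = 1/13 = 0.077.

0.077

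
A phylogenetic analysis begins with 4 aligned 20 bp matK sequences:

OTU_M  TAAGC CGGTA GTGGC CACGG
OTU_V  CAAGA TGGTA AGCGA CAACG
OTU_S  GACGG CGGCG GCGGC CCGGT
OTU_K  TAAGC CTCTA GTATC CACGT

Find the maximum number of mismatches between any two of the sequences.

14

Pairwise Hamming distances:
  OTU_M vs OTU_V: 9
  OTU_M vs OTU_S: 9
  OTU_M vs OTU_K: 5
  OTU_V vs OTU_S: 14
  OTU_V vs OTU_K: 13
  OTU_S vs OTU_K: 12
The largest is 14, between OTU_V and OTU_S.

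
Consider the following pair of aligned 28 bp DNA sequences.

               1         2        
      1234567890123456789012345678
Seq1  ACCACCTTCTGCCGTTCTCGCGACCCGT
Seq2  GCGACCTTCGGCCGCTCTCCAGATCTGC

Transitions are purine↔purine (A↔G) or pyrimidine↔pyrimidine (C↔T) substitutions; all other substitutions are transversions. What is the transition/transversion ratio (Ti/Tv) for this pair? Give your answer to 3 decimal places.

1.250

The sequences differ at positions 1 (A/G, transition), 3 (C/G, transversion), 10 (T/G, transversion), 15 (T/C, transition), 20 (G/C, transversion), 21 (C/A, transversion), 24 (C/T, transition), 26 (C/T, transition), 28 (T/C, transition).
Of the 9 differences, 5 transitions and 4 transversions, so Ti/Tv = 5/4 = 1.250.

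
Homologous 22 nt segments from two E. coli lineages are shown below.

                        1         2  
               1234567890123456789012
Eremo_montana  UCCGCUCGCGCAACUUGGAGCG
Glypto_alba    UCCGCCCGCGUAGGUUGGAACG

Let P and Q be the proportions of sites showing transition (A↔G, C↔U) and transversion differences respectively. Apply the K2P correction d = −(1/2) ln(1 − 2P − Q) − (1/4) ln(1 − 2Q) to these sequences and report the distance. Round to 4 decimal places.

The sequences differ at positions 6 (U/C, transition), 11 (C/U, transition), 13 (A/G, transition), 14 (C/G, transversion), 20 (G/A, transition).
Of the 5 differences, 4 transitions and 1 transversion over 22 sites: P = 4/22 = 0.181818, Q = 1/22 = 0.045455.
d = −0.5·ln(0.590909) − 0.25·ln(0.909090) = −0.5·(-0.526093) − 0.25·(-0.095311) = 0.2869.

0.2869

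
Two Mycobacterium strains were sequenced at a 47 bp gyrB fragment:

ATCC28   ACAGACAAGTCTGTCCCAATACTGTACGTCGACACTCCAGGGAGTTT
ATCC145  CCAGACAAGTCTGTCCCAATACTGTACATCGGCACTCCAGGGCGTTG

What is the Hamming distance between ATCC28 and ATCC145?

Differing sites — 1:A/C; 28:G/A; 32:A/G; 43:A/C; 47:T/G.
That gives 5 mismatches out of 47 aligned sites, so the Hamming distance is 5.

5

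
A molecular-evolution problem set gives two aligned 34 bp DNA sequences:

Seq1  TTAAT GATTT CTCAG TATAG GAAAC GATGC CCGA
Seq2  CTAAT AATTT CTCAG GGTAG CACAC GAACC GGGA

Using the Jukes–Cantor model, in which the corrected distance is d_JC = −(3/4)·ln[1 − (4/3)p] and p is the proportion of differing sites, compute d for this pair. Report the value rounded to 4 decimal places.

Differing sites — 1:T/C; 6:G/A; 16:T/G; 17:A/G; 21:G/C; 23:A/C; 28:T/A; 29:G/C; 31:C/G; 32:C/G.
p = 10/34 = 0.294118.
d = −0.75 · ln(1 − (4/3)·0.294118) = −0.75 · ln(0.607843) = −0.75 · (-0.497839) = 0.3734.

0.3734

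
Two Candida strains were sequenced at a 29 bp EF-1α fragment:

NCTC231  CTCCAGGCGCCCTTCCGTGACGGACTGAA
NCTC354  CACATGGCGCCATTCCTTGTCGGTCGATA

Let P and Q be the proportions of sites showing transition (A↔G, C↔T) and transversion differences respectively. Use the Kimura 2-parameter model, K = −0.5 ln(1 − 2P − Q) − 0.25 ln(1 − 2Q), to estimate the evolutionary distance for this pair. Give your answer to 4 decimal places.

0.4808

Mismatches occur at site 2 (T/A, transversion), site 4 (C/A, transversion), site 5 (A/T, transversion), site 12 (C/A, transversion), site 17 (G/T, transversion), site 20 (A/T, transversion), site 24 (A/T, transversion), site 26 (T/G, transversion), site 27 (G/A, transition), site 28 (A/T, transversion).
Of the 10 differences, 1 transition and 9 transversions over 29 sites: P = 1/29 = 0.034483, Q = 9/29 = 0.310345.
d = −0.5·ln(0.620689) − 0.25·ln(0.379310) = −0.5·(-0.476925) − 0.25·(-0.969401) = 0.4808.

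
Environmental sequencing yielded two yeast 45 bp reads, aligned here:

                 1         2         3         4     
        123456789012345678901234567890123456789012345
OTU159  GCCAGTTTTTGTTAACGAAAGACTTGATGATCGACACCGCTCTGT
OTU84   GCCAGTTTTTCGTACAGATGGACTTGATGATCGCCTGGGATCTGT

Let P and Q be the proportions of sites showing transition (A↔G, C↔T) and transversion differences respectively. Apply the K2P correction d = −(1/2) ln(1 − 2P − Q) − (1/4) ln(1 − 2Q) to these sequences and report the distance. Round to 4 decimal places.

Differing sites — 11:G/C (Tv); 12:T/G (Tv); 15:A/C (Tv); 16:C/A (Tv); 19:A/T (Tv); 20:A/G (Ti); 34:A/C (Tv); 36:A/T (Tv); 37:C/G (Tv); 38:C/G (Tv); 40:C/A (Tv).
Of the 11 differences, 1 transition and 10 transversions over 45 sites: P = 1/45 = 0.022222, Q = 10/45 = 0.222222.
d = −0.5·ln(0.733334) − 0.25·ln(0.555556) = −0.5·(-0.310154) − 0.25·(-0.587786) = 0.3020.

0.3020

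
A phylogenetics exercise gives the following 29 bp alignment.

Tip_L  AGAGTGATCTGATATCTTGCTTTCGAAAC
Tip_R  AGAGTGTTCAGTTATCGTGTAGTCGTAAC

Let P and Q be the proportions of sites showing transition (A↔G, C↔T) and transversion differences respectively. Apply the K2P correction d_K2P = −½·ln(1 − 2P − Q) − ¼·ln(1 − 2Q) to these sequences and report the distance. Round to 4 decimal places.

0.3506

Differing sites — 7:A/T (Tv); 10:T/A (Tv); 12:A/T (Tv); 17:T/G (Tv); 20:C/T (Ti); 21:T/A (Tv); 22:T/G (Tv); 26:A/T (Tv).
Of the 8 differences, 1 transition and 7 transversions over 29 sites: P = 1/29 = 0.034483, Q = 7/29 = 0.241379.
d = −0.5·ln(0.689655) − 0.25·ln(0.517242) = −0.5·(-0.371564) − 0.25·(-0.659244) = 0.3506.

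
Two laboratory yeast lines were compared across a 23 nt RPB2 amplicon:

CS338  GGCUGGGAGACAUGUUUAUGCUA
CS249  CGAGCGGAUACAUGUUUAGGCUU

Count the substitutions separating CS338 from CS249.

Mismatches occur at site 1 (G/C), site 3 (C/A), site 4 (U/G), site 5 (G/C), site 9 (G/U), site 19 (U/G), site 23 (A/U).
That gives 7 mismatches out of 23 aligned sites, so the Hamming distance is 7.

7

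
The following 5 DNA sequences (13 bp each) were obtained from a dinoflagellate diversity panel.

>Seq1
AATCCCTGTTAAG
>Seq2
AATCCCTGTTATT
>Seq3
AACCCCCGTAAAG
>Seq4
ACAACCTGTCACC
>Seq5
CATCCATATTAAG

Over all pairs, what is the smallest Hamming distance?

2

Pairwise Hamming distances:
  Seq1 vs Seq2: 2
  Seq1 vs Seq3: 3
  Seq1 vs Seq4: 6
  Seq1 vs Seq5: 3
  Seq2 vs Seq3: 5
  Seq2 vs Seq4: 6
  Seq2 vs Seq5: 5
  Seq3 vs Seq4: 7
  Seq3 vs Seq5: 6
  Seq4 vs Seq5: 9
The smallest is 2, between Seq1 and Seq2.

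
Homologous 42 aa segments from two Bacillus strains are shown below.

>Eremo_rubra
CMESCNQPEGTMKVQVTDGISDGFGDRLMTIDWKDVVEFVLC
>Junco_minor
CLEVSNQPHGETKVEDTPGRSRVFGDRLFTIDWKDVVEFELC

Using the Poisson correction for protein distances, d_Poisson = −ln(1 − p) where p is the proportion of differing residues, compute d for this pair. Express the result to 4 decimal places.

0.4055

Mismatches occur at site 2 (M↔L), site 4 (S↔V), site 5 (C↔S), site 9 (E↔H), site 11 (T↔E), site 12 (M↔T), site 15 (Q↔E), site 16 (V↔D), site 18 (D↔P), site 20 (I↔R), site 22 (D↔R), site 23 (G↔V), site 29 (M↔F), site 40 (V↔E).
p = 14/42 = 0.333333.
d = −ln(1 − 0.333333) = −ln(0.666667) = 0.4055.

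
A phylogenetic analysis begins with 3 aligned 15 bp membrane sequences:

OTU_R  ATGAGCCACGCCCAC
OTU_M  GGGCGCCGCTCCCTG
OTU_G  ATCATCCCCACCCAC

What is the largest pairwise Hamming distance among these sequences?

Pairwise Hamming distances:
  OTU_R vs OTU_M: 7
  OTU_R vs OTU_G: 4
  OTU_M vs OTU_G: 9
The largest is 9, between OTU_M and OTU_G.

9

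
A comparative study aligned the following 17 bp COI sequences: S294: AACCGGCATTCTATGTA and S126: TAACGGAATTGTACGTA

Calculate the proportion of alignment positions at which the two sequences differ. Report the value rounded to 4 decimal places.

Differing sites — 1:A/T; 3:C/A; 7:C/A; 11:C/G; 14:T/C.
There are 5 differences over 17 sites, so p = 5/17 = 0.2941.

0.2941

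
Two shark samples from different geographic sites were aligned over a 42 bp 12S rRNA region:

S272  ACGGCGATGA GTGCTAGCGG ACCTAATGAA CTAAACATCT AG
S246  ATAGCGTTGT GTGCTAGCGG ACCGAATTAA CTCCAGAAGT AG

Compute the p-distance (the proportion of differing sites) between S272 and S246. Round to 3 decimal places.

0.262

Mismatches occur at site 2 (C→T), site 3 (G→A), site 7 (A→T), site 10 (A→T), site 24 (T→G), site 28 (G→T), site 33 (A→C), site 34 (A→C), site 36 (C→G), site 38 (T→A), site 39 (C→G).
There are 11 differences over 42 sites, so p = 11/42 = 0.262.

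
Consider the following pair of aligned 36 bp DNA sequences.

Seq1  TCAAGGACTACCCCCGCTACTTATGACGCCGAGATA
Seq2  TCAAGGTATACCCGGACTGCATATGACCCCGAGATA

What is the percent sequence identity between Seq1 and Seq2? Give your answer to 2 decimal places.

Mismatches occur at site 7 (A/T), site 8 (C/A), site 14 (C/G), site 15 (C/G), site 16 (G/A), site 19 (A/G), site 21 (T/A), site 28 (G/C).
28 of the 36 sites match, so the percent identity is 28/36 × 100 = 77.78%.

77.78%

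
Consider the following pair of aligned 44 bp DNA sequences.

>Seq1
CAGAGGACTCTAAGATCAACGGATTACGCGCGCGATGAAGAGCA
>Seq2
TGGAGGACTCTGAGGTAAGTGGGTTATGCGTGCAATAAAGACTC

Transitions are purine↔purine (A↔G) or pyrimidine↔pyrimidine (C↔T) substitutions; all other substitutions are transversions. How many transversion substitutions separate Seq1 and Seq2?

Mismatches occur at site 1 (C→T, transition), site 2 (A→G, transition), site 12 (A→G, transition), site 15 (A→G, transition), site 17 (C→A, transversion), site 19 (A→G, transition), site 20 (C→T, transition), site 23 (A→G, transition), site 27 (C→T, transition), site 31 (C→T, transition), site 34 (G→A, transition), site 37 (G→A, transition), site 42 (G→C, transversion), site 43 (C→T, transition), site 44 (A→C, transversion).
Of the 15 differences, 12 transitions and 3 transversions, so the answer is 3.

3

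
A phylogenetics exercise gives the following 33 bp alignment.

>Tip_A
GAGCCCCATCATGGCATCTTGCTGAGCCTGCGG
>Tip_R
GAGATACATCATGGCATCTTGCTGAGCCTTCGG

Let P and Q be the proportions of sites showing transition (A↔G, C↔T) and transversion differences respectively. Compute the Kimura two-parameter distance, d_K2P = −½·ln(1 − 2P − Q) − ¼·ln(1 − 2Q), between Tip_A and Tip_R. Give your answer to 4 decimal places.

The sequences differ at positions 4 (C/A, transversion), 5 (C/T, transition), 6 (C/A, transversion), 30 (G/T, transversion).
Of the 4 differences, 1 transition and 3 transversions over 33 sites: P = 1/33 = 0.030303, Q = 3/33 = 0.090909.
d = −0.5·ln(0.848485) − 0.25·ln(0.818182) = −0.5·(-0.164303) − 0.25·(-0.200670) = 0.1323.

0.1323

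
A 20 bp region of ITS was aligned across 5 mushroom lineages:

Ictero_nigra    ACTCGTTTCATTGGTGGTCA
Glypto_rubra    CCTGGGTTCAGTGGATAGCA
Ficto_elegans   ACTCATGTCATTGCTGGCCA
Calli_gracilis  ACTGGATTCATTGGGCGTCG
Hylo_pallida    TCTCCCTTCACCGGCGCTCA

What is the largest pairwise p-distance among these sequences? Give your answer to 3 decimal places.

0.550

Pairwise Hamming distances:
  Ictero_nigra vs Glypto_rubra: 8
  Ictero_nigra vs Ficto_elegans: 4
  Ictero_nigra vs Calli_gracilis: 5
  Ictero_nigra vs Hylo_pallida: 7
  Glypto_rubra vs Ficto_elegans: 11
  Glypto_rubra vs Calli_gracilis: 8
  Glypto_rubra vs Hylo_pallida: 10
  Ficto_elegans vs Calli_gracilis: 9
  Ficto_elegans vs Hylo_pallida: 10
  Calli_gracilis vs Hylo_pallida: 10
The largest is 11 mismatches, between Glypto_rubra and Ficto_elegans; p = 11/20 = 0.550.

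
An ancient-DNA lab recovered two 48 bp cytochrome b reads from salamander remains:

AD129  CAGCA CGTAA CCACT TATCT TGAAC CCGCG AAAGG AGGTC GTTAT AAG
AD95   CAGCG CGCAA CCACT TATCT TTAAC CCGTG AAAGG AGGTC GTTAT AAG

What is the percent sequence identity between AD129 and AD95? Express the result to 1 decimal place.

91.7%

Mismatches occur at site 5 (A/G), site 8 (T/C), site 22 (G/T), site 29 (C/T).
44 of the 48 sites match, so the percent identity is 44/48 × 100 = 91.7%.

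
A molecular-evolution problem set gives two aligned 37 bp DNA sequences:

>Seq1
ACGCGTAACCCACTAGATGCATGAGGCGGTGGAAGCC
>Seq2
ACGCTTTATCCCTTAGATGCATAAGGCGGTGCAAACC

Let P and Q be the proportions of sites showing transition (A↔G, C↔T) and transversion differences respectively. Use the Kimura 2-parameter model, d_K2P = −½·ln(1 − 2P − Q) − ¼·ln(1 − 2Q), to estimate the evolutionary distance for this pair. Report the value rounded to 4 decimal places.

0.2569

Differing sites — 5:G/T (Tv); 7:A/T (Tv); 9:C/T (Ti); 12:A/C (Tv); 13:C/T (Ti); 23:G/A (Ti); 32:G/C (Tv); 35:G/A (Ti).
Of the 8 differences, 4 transitions and 4 transversions over 37 sites: P = 4/37 = 0.108108, Q = 4/37 = 0.108108.
d = −0.5·ln(0.675676) − 0.25·ln(0.783784) = −0.5·(-0.392042) − 0.25·(-0.243622) = 0.2569.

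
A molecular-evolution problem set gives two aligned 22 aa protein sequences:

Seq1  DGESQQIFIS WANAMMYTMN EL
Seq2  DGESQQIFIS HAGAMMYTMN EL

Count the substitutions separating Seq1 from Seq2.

Mismatches occur at site 11 (W→H), site 13 (N→G).
That gives 2 mismatches out of 22 aligned sites, so the Hamming distance is 2.

2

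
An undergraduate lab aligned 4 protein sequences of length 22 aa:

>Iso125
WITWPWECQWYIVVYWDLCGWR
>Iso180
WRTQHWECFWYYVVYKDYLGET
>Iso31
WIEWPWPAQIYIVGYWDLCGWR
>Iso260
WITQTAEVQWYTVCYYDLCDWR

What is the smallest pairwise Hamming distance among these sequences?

5

Pairwise Hamming distances:
  Iso125 vs Iso180: 10
  Iso125 vs Iso31: 5
  Iso125 vs Iso260: 8
  Iso180 vs Iso31: 15
  Iso180 vs Iso260: 13
  Iso31 vs Iso260: 11
The smallest is 5, between Iso125 and Iso31.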